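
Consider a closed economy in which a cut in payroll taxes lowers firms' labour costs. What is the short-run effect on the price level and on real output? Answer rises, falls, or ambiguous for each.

This is a favourable supply shock: SRAS shifts right.
Moving along the downward-sloping AD curve, P falls and Y rises.

Price level: falls; output: rises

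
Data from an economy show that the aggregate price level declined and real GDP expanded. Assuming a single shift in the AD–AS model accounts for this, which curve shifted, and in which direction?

P fell and Y rose. An AD shift moves P and Y in the same direction; an SRAS shift moves them in opposite directions.
Here P and Y moved in opposite directions, so the SRAS curve shifted.
Since Y rose, SRAS shifted right.

SRAS shifted right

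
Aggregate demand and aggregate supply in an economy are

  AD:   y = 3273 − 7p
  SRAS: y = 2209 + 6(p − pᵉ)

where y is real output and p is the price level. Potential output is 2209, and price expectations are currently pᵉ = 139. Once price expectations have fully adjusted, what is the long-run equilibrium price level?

Short run: with pᵉ = 139, SRAS is y = 1375 + 6p. Setting AD = SRAS gives 1898 = 13p, so p = 146 and y = 3273 − 7·146 = 2251.
Output 2251 is above potential 2209, so over time expected prices rise and SRAS shifts left until y returns to 2209.
Long run: y = 2209 on the AD curve gives 2209 = 3273 − 7p, so p = 152.

Long-run p = 152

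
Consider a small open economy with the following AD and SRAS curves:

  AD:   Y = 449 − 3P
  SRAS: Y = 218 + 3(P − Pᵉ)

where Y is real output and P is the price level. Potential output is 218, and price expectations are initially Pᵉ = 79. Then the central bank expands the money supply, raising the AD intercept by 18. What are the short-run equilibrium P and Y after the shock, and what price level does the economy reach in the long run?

Short run: P = 81, Y = 224. Long run: P = 83.

AD shifts right: new AD is Y = 467 − 3P. With Pᵉ = 79, SRAS is Y = 3P − 19.
Short run: 467 − 3P = 3P − 19 gives 486 = 6P, so P = 81 and Y = 467 − 3·81 = 224.
Y = 224 is above potential 218; expectations adjust and SRAS shifts left until Y = 218.
Long run: on the new AD curve, 218 = 467 − 3P gives P = 83.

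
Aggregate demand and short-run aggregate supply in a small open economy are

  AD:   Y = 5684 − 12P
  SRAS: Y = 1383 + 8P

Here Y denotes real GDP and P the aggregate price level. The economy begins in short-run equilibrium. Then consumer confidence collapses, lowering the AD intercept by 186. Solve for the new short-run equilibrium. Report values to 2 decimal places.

This is a negative demand shock: AD shifts left.
New AD: Y = 5498 − 12P.
Set AD = SRAS: 5498 − 12P = 1383 + 8P, so 4115 = 20P and P = 205.75.
Substituting into AD, Y = 3029.00.

P = 205.75, Y = 3029.00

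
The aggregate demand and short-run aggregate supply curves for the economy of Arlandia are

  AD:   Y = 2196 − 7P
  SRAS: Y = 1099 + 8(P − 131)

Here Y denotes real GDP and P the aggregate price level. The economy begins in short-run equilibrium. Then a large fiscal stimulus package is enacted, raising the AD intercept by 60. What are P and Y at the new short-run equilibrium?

This is a positive demand shock: AD shifts right.
New AD: Y = 2256 − 7P.
SRAS can be written Y = 51 + 8P.
Set AD = SRAS: 2256 − 7P = 51 + 8P, so 2205 = 15P and P = 147.
Y = 2256 − 7·147 = 1227.

P = 147, Y = 1227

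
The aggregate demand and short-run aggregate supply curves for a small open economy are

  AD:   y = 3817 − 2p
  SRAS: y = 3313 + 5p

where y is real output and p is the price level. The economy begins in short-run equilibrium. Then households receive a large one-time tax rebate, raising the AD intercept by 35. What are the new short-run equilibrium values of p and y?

This is a positive demand shock: AD shifts right.
New AD: y = 3852 − 2p.
Set AD = SRAS: 3852 − 2p = 3313 + 5p, so 539 = 7p and p = 77.
y = 3852 − 2·77 = 3698.

p = 77, y = 3698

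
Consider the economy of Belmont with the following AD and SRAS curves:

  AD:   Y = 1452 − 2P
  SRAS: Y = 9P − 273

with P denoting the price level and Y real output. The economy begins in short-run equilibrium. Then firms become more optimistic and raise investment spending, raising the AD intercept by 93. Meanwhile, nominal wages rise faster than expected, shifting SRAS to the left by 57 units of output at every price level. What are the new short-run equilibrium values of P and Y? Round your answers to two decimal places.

P = 170.45, Y = 1204.09

After both shocks: AD is Y = 1545 − 2P and SRAS is Y = 9P − 330.
Setting them equal: 1875 = 11P, so P = 170.45.
Substituting into AD, Y = 1204.09.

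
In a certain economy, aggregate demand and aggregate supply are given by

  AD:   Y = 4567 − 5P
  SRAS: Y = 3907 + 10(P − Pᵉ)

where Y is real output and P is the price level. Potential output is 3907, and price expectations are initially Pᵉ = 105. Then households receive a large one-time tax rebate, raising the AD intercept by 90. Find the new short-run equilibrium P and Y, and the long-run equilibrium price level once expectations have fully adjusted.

AD shifts right: new AD is Y = 4657 − 5P. With Pᵉ = 105, SRAS is Y = 2857 + 10P.
Short run: 4657 − 5P = 2857 + 10P gives 1800 = 15P, so P = 120 and Y = 4657 − 5·120 = 4057.
Y = 4057 is above potential 3907; expectations adjust and SRAS shifts left until Y = 3907.
Long run: on the new AD curve, 3907 = 4657 − 5P gives P = 150.

Short run: P = 120, Y = 4057. Long run: P = 150.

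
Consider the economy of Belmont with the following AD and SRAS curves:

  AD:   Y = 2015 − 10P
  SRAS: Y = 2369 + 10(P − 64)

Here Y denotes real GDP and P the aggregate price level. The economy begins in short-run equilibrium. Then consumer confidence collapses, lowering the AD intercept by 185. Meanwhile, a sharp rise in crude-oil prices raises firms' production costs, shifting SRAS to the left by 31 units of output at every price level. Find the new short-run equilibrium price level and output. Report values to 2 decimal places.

P = 6.60, Y = 1764.00

After both shocks: AD is Y = 1830 − 10P and SRAS is Y = 1698 + 10P.
Setting them equal: 132 = 20P, so P = 6.60.
Substituting into AD, Y = 1764.00.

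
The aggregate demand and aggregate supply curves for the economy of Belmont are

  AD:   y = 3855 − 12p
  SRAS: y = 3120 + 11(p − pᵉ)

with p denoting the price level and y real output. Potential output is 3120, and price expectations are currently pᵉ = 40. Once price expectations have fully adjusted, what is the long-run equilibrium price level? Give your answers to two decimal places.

Long-run p = 61.25

Short run: with pᵉ = 40, SRAS is y = 2680 + 11p. Setting AD = SRAS gives 1175 = 23p, so p = 51.09 and y = 3855 − 12p = 3241.96.
Output 3241.96 is above potential 3120, so over time expected prices rise and SRAS shifts left until y returns to 3120.
Long run: y = 3120 on the AD curve gives 3120 = 3855 − 12p, so p = 61.25.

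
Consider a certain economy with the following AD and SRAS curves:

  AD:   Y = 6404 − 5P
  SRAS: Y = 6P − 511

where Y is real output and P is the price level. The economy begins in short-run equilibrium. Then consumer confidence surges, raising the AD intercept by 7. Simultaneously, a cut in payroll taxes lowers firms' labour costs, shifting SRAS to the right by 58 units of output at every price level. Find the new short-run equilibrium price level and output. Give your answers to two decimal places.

P = 624.00, Y = 3291.00

After both shocks: AD is Y = 6411 − 5P and SRAS is Y = 6P − 453.
Setting them equal: 6864 = 11P, so P = 624.00.
Substituting into AD, Y = 3291.00.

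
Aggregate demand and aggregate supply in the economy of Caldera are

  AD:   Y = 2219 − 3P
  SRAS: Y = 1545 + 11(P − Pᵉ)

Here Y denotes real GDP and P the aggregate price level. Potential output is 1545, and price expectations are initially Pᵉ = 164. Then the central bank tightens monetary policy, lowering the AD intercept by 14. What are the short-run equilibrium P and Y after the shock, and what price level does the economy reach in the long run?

Short run: P = 176, Y = 1677. Long run: P = 220.

AD shifts left: new AD is Y = 2205 − 3P. With Pᵉ = 164, SRAS is Y = 11P − 259.
Short run: 2205 − 3P = 11P − 259 gives 2464 = 14P, so P = 176 and Y = 2205 − 3·176 = 1677.
Y = 1677 is above potential 1545; expectations adjust and SRAS shifts left until Y = 1545.
Long run: on the new AD curve, 1545 = 2205 − 3P gives P = 220.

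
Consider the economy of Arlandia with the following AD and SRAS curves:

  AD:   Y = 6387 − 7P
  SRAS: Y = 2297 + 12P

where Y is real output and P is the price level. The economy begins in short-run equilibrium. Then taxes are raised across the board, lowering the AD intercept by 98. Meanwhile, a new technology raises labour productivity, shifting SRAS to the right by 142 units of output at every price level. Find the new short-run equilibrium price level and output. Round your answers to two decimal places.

P = 202.63, Y = 4870.58

After both shocks: AD is Y = 6289 − 7P and SRAS is Y = 2439 + 12P.
Setting them equal: 3850 = 19P, so P = 202.63.
Substituting into AD, Y = 4870.58.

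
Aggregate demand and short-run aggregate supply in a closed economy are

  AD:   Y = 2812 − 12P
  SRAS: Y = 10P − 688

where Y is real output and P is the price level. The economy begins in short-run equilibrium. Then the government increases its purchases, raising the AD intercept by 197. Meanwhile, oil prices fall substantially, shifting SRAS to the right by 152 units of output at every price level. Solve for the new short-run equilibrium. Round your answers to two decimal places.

P = 161.14, Y = 1075.36

After both shocks: AD is Y = 3009 − 12P and SRAS is Y = 10P − 536.
Setting them equal: 3545 = 22P, so P = 161.14.
Substituting into AD, Y = 1075.36.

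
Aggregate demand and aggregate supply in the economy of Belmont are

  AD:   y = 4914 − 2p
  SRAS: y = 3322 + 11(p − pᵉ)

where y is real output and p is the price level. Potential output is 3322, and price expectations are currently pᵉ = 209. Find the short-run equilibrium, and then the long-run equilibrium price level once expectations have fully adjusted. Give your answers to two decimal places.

Short run: with pᵉ = 209, SRAS is y = 1023 + 11p. Setting AD = SRAS gives 3891 = 13p, so p = 299.31 and y = 4914 − 2p = 4315.38.
Output 4315.38 is above potential 3322, so over time expected prices rise and SRAS shifts left until y returns to 3322.
Long run: y = 3322 on the AD curve gives 3322 = 4914 − 2p, so p = 796.00.

Short run: p = 299.31, y = 4315.38. Long run: p = 796.00.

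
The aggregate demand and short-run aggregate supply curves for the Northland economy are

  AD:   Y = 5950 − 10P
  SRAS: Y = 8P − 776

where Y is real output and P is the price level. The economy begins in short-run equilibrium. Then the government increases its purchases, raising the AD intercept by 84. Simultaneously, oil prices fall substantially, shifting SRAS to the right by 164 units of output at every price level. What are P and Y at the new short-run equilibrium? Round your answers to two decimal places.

After both shocks: AD is Y = 6034 − 10P and SRAS is Y = 8P − 612.
Setting them equal: 6646 = 18P, so P = 369.22.
Substituting into AD, Y = 2341.78.

P = 369.22, Y = 2341.78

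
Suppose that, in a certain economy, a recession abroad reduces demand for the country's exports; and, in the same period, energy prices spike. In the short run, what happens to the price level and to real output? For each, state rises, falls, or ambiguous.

Price level: ambiguous; output: falls

The first event is a negative demand shock: AD shifts left, which by itself pushes P down and Y down.
The second is an adverse supply shock: SRAS shifts left, which by itself pushes P up and Y down.
The two shocks push P in opposite directions, so the effect on P is ambiguous. Both shocks push Y down, so Y falls.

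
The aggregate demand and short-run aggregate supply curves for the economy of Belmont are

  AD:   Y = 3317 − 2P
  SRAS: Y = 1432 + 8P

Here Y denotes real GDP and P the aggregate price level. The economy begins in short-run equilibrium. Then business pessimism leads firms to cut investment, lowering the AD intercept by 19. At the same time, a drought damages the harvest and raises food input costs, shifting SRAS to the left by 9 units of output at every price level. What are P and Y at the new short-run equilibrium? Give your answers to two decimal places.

P = 187.50, Y = 2923.00

After both shocks: AD is Y = 3298 − 2P and SRAS is Y = 1423 + 8P.
Setting them equal: 1875 = 10P, so P = 187.50.
Substituting into AD, Y = 2923.00.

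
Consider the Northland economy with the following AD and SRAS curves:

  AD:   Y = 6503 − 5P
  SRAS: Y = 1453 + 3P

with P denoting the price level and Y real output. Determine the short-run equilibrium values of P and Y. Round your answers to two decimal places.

P = 631.25, Y = 3346.75

Set AD = SRAS: 6503 − 5P = 1453 + 3P, so 5050 = 8P and P = 631.25.
Substituting into AD, Y = 6503 − 5P = 3346.75.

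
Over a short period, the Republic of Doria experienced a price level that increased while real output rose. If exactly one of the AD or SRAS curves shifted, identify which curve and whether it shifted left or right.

P rose and Y rose. An AD shift moves P and Y in the same direction; an SRAS shift moves them in opposite directions.
Here P and Y moved in the same direction, so the AD curve shifted.
Since Y rose, AD shifted right.

AD shifted right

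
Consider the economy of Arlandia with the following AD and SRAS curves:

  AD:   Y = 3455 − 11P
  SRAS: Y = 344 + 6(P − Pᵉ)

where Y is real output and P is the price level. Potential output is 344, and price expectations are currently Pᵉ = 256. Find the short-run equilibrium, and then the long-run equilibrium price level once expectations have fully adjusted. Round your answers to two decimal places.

Short run: with Pᵉ = 256, SRAS is Y = 6P − 1192. Setting AD = SRAS gives 4647 = 17P, so P = 273.35 and Y = 3455 − 11P = 448.12.
Output 448.12 is above potential 344, so over time expected prices rise and SRAS shifts left until Y returns to 344.
Long run: Y = 344 on the AD curve gives 344 = 3455 − 11P, so P = 282.82.

Short run: P = 273.35, Y = 448.12. Long run: P = 282.82.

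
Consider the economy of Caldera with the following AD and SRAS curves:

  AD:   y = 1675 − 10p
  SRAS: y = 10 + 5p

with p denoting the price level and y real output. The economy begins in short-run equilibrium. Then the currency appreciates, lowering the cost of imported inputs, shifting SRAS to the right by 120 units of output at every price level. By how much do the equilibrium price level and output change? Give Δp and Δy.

This is a positive supply shock: SRAS shifts right.
New SRAS: y = 130 + 5p.
Set AD = SRAS: 1675 − 10p = 130 + 5p, so 1545 = 15p and p = 103.
y = 1675 − 10·103 = 645.
Initially p = 111, y = 565, so Δp = -8 and Δy = +80.

Δp = -8, Δy = +80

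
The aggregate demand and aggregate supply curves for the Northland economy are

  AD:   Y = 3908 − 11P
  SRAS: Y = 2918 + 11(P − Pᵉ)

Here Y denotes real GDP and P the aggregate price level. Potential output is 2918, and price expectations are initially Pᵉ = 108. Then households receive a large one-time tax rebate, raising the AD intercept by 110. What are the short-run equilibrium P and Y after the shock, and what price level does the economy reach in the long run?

AD shifts right: new AD is Y = 4018 − 11P. With Pᵉ = 108, SRAS is Y = 1730 + 11P.
Short run: 4018 − 11P = 1730 + 11P gives 2288 = 22P, so P = 104 and Y = 4018 − 11·104 = 2874.
Y = 2874 is below potential 2918; expectations adjust and SRAS shifts right until Y = 2918.
Long run: on the new AD curve, 2918 = 4018 − 11P gives P = 100.

Short run: P = 104, Y = 2874. Long run: P = 100.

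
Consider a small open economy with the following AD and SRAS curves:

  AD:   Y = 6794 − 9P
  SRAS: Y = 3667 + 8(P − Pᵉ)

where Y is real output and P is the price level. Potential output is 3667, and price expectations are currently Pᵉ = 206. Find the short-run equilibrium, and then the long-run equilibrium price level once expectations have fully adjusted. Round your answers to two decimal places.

Short run: P = 280.88, Y = 4266.06. Long run: P = 347.44.

Short run: with Pᵉ = 206, SRAS is Y = 2019 + 8P. Setting AD = SRAS gives 4775 = 17P, so P = 280.88 and Y = 6794 − 9P = 4266.06.
Output 4266.06 is above potential 3667, so over time expected prices rise and SRAS shifts left until Y returns to 3667.
Long run: Y = 3667 on the AD curve gives 3667 = 6794 − 9P, so P = 347.44.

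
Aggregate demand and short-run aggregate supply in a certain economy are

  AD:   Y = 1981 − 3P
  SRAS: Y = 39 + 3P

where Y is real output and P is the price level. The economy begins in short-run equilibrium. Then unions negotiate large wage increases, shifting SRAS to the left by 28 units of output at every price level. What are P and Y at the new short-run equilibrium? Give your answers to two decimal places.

This is a negative supply shock: SRAS shifts left.
New SRAS: Y = 11 + 3P.
Set AD = SRAS: 1981 − 3P = 11 + 3P, so 1970 = 6P and P = 328.33.
Substituting into AD, Y = 996.00.

P = 328.33, Y = 996.00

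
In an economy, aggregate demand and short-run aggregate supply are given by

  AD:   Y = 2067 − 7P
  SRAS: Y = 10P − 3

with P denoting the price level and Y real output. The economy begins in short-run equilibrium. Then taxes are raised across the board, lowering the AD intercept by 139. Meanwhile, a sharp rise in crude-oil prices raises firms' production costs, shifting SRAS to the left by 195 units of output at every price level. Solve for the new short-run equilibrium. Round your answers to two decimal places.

After both shocks: AD is Y = 1928 − 7P and SRAS is Y = 10P − 198.
Setting them equal: 2126 = 17P, so P = 125.06.
Substituting into AD, Y = 1052.59.

P = 125.06, Y = 1052.59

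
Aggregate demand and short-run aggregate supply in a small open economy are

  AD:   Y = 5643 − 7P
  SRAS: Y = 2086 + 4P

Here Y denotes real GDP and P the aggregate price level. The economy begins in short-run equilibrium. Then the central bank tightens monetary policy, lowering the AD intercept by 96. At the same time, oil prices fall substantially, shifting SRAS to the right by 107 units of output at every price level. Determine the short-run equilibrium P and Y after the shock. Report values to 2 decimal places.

After both shocks: AD is Y = 5547 − 7P and SRAS is Y = 2193 + 4P.
Setting them equal: 3354 = 11P, so P = 304.91.
Substituting into AD, Y = 3412.64.

P = 304.91, Y = 3412.64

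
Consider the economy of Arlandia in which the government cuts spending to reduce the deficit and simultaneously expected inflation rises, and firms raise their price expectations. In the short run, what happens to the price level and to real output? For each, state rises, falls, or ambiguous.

The first event is a negative demand shock: AD shifts left, which by itself pushes P down and Y down.
The second is an adverse supply shock: SRAS shifts left, which by itself pushes P up and Y down.
The two shocks push P in opposite directions, so the effect on P is ambiguous. Both shocks push Y down, so Y falls.

Price level: ambiguous; output: falls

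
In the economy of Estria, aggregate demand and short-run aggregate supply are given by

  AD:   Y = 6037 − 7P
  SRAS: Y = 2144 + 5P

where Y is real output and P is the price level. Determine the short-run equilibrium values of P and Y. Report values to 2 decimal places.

P = 324.42, Y = 3766.08

Set AD = SRAS: 6037 − 7P = 2144 + 5P, so 3893 = 12P and P = 324.42.
Substituting into AD, Y = 6037 − 7P = 3766.08.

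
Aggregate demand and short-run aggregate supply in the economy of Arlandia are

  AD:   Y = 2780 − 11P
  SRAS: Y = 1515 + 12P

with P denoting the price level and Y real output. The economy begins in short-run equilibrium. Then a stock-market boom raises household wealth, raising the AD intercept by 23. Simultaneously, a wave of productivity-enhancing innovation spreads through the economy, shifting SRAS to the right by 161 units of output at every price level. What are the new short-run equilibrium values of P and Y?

After both shocks: AD is Y = 2803 − 11P and SRAS is Y = 1676 + 12P.
Setting them equal: 1127 = 23P, so P = 49.
Y = 2803 − 11·49 = 2264.

P = 49, Y = 2264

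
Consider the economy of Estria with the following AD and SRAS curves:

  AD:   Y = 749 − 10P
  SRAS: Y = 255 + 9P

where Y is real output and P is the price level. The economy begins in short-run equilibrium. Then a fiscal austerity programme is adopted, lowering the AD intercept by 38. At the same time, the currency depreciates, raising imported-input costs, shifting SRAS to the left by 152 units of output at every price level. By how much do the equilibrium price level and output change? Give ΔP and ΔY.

After both shocks: AD is Y = 711 − 10P and SRAS is Y = 103 + 9P.
Setting them equal: 608 = 19P, so P = 32.
Y = 711 − 10·32 = 391.
Initially P = 26, Y = 489, so ΔP = +6 and ΔY = -98.

ΔP = +6, ΔY = -98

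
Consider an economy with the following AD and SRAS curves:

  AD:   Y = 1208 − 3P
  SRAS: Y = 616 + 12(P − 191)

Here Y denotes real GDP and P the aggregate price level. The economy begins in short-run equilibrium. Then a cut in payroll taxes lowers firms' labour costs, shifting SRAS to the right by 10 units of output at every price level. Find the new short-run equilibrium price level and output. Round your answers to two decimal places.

P = 191.60, Y = 633.20

This is a positive supply shock: SRAS shifts right.
New SRAS: Y = 12P − 1666.
Set AD = SRAS: 1208 − 3P = 12P − 1666, so 2874 = 15P and P = 191.60.
Substituting into AD, Y = 633.20.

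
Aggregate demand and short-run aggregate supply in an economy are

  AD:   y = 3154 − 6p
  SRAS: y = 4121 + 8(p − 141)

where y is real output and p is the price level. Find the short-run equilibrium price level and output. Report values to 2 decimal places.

p = 11.50, y = 3085.00

Write SRAS as y = 4121 + 8p − 1128 = 2993 + 8p.
Set AD = SRAS: 3154 − 6p = 2993 + 8p, so 161 = 14p and p = 11.50.
Substituting into AD, y = 3154 − 6p = 3085.00.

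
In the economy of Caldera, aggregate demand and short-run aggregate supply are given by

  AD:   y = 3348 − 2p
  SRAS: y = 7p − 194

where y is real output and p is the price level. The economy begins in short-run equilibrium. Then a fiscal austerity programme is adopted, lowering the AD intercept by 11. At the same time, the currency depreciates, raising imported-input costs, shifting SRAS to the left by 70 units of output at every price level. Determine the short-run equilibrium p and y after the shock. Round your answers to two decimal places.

After both shocks: AD is y = 3337 − 2p and SRAS is y = 7p − 264.
Setting them equal: 3601 = 9p, so p = 400.11.
Substituting into AD, y = 2536.78.

p = 400.11, y = 2536.78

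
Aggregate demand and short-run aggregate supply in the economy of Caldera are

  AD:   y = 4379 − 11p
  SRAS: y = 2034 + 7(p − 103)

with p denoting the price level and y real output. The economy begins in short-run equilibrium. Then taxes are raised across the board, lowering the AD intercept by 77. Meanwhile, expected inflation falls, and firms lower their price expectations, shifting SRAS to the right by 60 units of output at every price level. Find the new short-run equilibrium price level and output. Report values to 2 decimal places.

After both shocks: AD is y = 4302 − 11p and SRAS is y = 1373 + 7p.
Setting them equal: 2929 = 18p, so p = 162.72.
Substituting into AD, y = 2512.06.

p = 162.72, y = 2512.06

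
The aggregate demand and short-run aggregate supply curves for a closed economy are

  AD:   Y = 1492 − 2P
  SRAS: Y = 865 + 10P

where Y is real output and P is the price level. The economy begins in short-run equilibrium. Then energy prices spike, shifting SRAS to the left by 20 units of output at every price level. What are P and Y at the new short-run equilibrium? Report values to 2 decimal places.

This is a negative supply shock: SRAS shifts left.
New SRAS: Y = 845 + 10P.
Set AD = SRAS: 1492 − 2P = 845 + 10P, so 647 = 12P and P = 53.92.
Substituting into AD, Y = 1384.17.

P = 53.92, Y = 1384.17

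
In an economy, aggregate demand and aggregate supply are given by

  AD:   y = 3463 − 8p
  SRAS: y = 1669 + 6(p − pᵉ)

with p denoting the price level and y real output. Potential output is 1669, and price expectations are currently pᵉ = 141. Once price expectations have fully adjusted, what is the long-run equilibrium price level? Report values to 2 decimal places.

Short run: with pᵉ = 141, SRAS is y = 823 + 6p. Setting AD = SRAS gives 2640 = 14p, so p = 188.57 and y = 3463 − 8p = 1954.43.
Output 1954.43 is above potential 1669, so over time expected prices rise and SRAS shifts left until y returns to 1669.
Long run: y = 1669 on the AD curve gives 1669 = 3463 − 8p, so p = 224.25.

Long-run p = 224.25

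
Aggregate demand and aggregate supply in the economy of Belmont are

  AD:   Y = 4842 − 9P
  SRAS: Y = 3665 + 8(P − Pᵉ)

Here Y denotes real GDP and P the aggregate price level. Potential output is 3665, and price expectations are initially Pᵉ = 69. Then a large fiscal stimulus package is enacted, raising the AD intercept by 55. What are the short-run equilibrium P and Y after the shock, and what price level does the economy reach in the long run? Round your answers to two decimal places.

AD shifts right: new AD is Y = 4897 − 9P. With Pᵉ = 69, SRAS is Y = 3113 + 8P.
Short run: 4897 − 9P = 3113 + 8P gives 1784 = 17P, so P = 104.94 and Y = 4897 − 9P = 3952.53.
Y = 3952.53 is above potential 3665; expectations adjust and SRAS shifts left until Y = 3665.
Long run: on the new AD curve, 3665 = 4897 − 9P gives P = 136.89.

Short run: P = 104.94, Y = 3952.53. Long run: P = 136.89.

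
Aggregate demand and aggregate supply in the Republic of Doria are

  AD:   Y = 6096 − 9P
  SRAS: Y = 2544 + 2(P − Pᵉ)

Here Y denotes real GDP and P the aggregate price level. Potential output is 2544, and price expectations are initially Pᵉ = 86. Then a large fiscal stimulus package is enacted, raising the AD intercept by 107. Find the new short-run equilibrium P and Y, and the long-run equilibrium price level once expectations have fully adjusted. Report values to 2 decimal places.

Short run: P = 348.27, Y = 3068.55. Long run: P = 406.56.

AD shifts right: new AD is Y = 6203 − 9P. With Pᵉ = 86, SRAS is Y = 2372 + 2P.
Short run: 6203 − 9P = 2372 + 2P gives 3831 = 11P, so P = 348.27 and Y = 6203 − 9P = 3068.55.
Y = 3068.55 is above potential 2544; expectations adjust and SRAS shifts left until Y = 2544.
Long run: on the new AD curve, 2544 = 6203 − 9P gives P = 406.56.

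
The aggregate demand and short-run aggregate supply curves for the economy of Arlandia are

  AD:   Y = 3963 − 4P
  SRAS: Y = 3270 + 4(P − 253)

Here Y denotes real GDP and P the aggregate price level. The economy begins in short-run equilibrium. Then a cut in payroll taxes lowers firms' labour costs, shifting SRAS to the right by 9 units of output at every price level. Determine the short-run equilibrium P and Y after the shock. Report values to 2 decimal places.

P = 212.00, Y = 3115.00

This is a positive supply shock: SRAS shifts right.
New SRAS: Y = 2267 + 4P.
Set AD = SRAS: 3963 − 4P = 2267 + 4P, so 1696 = 8P and P = 212.00.
Substituting into AD, Y = 3115.00.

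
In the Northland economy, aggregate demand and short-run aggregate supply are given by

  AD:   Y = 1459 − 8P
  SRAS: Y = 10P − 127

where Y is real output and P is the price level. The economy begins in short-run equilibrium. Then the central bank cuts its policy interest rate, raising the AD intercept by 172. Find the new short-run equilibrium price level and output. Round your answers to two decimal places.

P = 97.67, Y = 849.67

This is a positive demand shock: AD shifts right.
New AD: Y = 1631 − 8P.
Set AD = SRAS: 1631 − 8P = 10P − 127, so 1758 = 18P and P = 97.67.
Substituting into AD, Y = 849.67.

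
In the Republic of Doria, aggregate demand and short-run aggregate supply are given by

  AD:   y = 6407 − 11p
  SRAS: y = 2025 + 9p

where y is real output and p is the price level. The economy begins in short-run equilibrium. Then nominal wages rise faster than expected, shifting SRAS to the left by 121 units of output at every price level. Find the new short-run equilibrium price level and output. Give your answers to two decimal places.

p = 225.15, y = 3930.35

This is a negative supply shock: SRAS shifts left.
New SRAS: y = 1904 + 9p.
Set AD = SRAS: 6407 − 11p = 1904 + 9p, so 4503 = 20p and p = 225.15.
Substituting into AD, y = 3930.35.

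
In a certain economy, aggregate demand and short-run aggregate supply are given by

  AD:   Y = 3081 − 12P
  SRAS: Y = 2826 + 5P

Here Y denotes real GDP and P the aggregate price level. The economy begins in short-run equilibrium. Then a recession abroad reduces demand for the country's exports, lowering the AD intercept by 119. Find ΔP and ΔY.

ΔP = -7, ΔY = -35

This is a negative demand shock: AD shifts left.
New AD: Y = 2962 − 12P.
Set AD = SRAS: 2962 − 12P = 2826 + 5P, so 136 = 17P and P = 8.
Y = 2962 − 12·8 = 2866.
Initially P = 15, Y = 2901, so ΔP = -7 and ΔY = -35.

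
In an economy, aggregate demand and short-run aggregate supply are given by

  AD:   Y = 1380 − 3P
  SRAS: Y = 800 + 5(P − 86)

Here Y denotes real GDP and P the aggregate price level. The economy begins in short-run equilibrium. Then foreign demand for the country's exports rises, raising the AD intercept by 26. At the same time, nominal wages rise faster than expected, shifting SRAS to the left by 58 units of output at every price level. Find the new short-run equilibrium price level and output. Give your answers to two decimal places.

P = 136.75, Y = 995.75

After both shocks: AD is Y = 1406 − 3P and SRAS is Y = 312 + 5P.
Setting them equal: 1094 = 8P, so P = 136.75.
Substituting into AD, Y = 995.75.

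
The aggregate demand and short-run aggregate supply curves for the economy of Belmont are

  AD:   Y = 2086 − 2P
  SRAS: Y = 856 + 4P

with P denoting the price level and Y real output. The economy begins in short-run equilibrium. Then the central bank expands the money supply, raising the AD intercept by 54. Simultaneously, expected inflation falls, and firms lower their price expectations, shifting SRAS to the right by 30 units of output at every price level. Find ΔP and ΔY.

ΔP = +4, ΔY = +46

After both shocks: AD is Y = 2140 − 2P and SRAS is Y = 886 + 4P.
Setting them equal: 1254 = 6P, so P = 209.
Y = 2140 − 2·209 = 1722.
Initially P = 205, Y = 1676, so ΔP = +4 and ΔY = +46.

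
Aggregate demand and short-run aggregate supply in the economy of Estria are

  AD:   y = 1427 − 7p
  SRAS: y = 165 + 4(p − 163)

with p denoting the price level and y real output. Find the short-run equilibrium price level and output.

p = 174, y = 209

Write SRAS as y = 165 + 4p − 652 = 4p − 487.
Set AD = SRAS: 1427 − 7p = 4p − 487, so 1914 = 11p and p = 174.
Then y = 1427 − 7·174 = 209.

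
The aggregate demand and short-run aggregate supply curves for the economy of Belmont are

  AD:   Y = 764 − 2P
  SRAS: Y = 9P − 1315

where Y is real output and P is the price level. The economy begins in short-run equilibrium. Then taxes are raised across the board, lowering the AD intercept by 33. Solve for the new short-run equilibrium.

This is a negative demand shock: AD shifts left.
New AD: Y = 731 − 2P.
Set AD = SRAS: 731 − 2P = 9P − 1315, so 2046 = 11P and P = 186.
Y = 731 − 2·186 = 359.

P = 186, Y = 359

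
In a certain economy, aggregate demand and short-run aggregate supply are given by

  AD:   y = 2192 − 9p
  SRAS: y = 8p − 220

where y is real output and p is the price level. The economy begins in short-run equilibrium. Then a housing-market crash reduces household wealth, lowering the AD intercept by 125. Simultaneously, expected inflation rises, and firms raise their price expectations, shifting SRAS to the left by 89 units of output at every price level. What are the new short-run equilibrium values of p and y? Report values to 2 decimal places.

p = 139.76, y = 809.12

After both shocks: AD is y = 2067 − 9p and SRAS is y = 8p − 309.
Setting them equal: 2376 = 17p, so p = 139.76.
Substituting into AD, y = 809.12.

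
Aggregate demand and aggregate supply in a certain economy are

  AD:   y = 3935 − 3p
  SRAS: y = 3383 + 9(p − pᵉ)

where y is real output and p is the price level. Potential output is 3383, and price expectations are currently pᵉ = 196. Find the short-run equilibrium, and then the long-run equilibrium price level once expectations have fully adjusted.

Short run: with pᵉ = 196, SRAS is y = 1619 + 9p. Setting AD = SRAS gives 2316 = 12p, so p = 193 and y = 3935 − 3·193 = 3356.
Output 3356 is below potential 3383, so over time expected prices fall and SRAS shifts right until y returns to 3383.
Long run: y = 3383 on the AD curve gives 3383 = 3935 − 3p, so p = 184.

Short run: p = 193, y = 3356. Long run: p = 184.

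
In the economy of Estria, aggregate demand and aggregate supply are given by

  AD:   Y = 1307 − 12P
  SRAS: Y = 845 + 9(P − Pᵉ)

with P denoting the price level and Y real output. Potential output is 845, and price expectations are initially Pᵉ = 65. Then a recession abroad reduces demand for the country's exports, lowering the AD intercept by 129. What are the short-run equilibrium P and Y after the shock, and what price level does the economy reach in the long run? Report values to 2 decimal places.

Short run: P = 43.71, Y = 653.43. Long run: P = 27.75.

AD shifts left: new AD is Y = 1178 − 12P. With Pᵉ = 65, SRAS is Y = 260 + 9P.
Short run: 1178 − 12P = 260 + 9P gives 918 = 21P, so P = 43.71 and Y = 1178 − 12P = 653.43.
Y = 653.43 is below potential 845; expectations adjust and SRAS shifts right until Y = 845.
Long run: on the new AD curve, 845 = 1178 − 12P gives P = 27.75.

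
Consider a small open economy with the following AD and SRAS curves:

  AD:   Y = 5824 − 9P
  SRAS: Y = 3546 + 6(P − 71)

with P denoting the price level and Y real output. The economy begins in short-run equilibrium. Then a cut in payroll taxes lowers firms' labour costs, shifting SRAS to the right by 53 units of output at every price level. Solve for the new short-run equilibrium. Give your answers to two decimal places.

This is a positive supply shock: SRAS shifts right.
New SRAS: Y = 3173 + 6P.
Set AD = SRAS: 5824 − 9P = 3173 + 6P, so 2651 = 15P and P = 176.73.
Substituting into AD, Y = 4233.40.

P = 176.73, Y = 4233.40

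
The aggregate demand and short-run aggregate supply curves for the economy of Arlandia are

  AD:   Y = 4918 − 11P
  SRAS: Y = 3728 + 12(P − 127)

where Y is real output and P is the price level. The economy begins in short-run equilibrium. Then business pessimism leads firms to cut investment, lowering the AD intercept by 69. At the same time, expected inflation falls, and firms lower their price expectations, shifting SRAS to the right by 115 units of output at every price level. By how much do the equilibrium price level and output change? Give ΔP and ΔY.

ΔP = -8, ΔY = +19

After both shocks: AD is Y = 4849 − 11P and SRAS is Y = 2319 + 12P.
Setting them equal: 2530 = 23P, so P = 110.
Y = 4849 − 11·110 = 3639.
Initially P = 118, Y = 3620, so ΔP = -8 and ΔY = +19.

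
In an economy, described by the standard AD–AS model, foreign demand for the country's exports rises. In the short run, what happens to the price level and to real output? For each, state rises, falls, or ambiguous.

Price level: rises; output: rises

This is a positive demand shock: AD shifts right.
Moving along the upward-sloping SRAS curve, P rises and Y rises.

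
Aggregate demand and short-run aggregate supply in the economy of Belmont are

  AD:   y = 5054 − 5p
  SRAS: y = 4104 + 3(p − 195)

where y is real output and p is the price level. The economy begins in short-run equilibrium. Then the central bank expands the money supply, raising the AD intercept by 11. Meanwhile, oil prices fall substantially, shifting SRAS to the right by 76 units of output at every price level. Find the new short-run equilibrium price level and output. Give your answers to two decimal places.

After both shocks: AD is y = 5065 − 5p and SRAS is y = 3595 + 3p.
Setting them equal: 1470 = 8p, so p = 183.75.
Substituting into AD, y = 4146.25.

p = 183.75, y = 4146.25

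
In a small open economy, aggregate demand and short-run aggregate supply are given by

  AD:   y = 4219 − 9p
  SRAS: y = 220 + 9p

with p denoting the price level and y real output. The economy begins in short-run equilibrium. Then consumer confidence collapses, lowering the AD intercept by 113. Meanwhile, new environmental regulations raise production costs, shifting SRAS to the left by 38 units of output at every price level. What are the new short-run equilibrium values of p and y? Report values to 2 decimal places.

p = 218.00, y = 2144.00

After both shocks: AD is y = 4106 − 9p and SRAS is y = 182 + 9p.
Setting them equal: 3924 = 18p, so p = 218.00.
Substituting into AD, y = 2144.00.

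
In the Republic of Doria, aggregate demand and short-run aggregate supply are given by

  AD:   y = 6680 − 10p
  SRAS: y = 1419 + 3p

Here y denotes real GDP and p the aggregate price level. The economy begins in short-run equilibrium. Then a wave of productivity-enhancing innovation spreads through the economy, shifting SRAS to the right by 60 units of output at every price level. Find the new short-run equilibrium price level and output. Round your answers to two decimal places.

p = 400.08, y = 2679.23

This is a positive supply shock: SRAS shifts right.
New SRAS: y = 1479 + 3p.
Set AD = SRAS: 6680 − 10p = 1479 + 3p, so 5201 = 13p and p = 400.08.
Substituting into AD, y = 2679.23.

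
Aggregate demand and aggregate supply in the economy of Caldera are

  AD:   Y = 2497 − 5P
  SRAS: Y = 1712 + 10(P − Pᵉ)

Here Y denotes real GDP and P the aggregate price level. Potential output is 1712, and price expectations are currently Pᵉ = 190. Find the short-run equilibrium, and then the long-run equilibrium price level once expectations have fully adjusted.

Short run: with Pᵉ = 190, SRAS is Y = 10P − 188. Setting AD = SRAS gives 2685 = 15P, so P = 179 and Y = 2497 − 5·179 = 1602.
Output 1602 is below potential 1712, so over time expected prices fall and SRAS shifts right until Y returns to 1712.
Long run: Y = 1712 on the AD curve gives 1712 = 2497 − 5P, so P = 157.

Short run: P = 179, Y = 1602. Long run: P = 157.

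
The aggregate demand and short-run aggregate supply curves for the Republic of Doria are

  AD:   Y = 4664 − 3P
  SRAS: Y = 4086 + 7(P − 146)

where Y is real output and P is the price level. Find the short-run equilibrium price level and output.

P = 160, Y = 4184

Write SRAS as Y = 4086 + 7P − 1022 = 3064 + 7P.
Set AD = SRAS: 4664 − 3P = 3064 + 7P, so 1600 = 10P and P = 160.
Then Y = 4664 − 3·160 = 4184.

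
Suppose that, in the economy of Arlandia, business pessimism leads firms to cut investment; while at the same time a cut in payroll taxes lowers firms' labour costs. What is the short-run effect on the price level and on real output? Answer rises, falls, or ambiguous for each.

The first event is a negative demand shock: AD shifts left, which by itself pushes P down and Y down.
The second is a favourable supply shock: SRAS shifts right, which by itself pushes P down and Y up.
Both shocks push P down, so P falls. The two shocks push Y in opposite directions, so the effect on Y is ambiguous.

Price level: falls; output: ambiguous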